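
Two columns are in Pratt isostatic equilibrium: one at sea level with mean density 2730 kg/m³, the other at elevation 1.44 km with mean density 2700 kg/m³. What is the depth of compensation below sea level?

130 km

ρ_ref D = ρ (D + h) → D (ρ_ref − ρ) = ρ h.
D = ρ h/(ρ_ref − ρ) = 2700 × 1.44 km/(2730 − 2700) = 130 km.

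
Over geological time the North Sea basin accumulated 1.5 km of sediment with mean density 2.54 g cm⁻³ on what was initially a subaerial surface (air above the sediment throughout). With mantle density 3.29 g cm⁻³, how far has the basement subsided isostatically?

Subaerial load: s = t ρ_sed / ρ_m = 1.5 km × 2.54/3.29 = 1.16 km.

1.16 km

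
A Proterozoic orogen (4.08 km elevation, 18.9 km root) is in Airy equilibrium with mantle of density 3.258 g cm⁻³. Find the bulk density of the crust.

ρ_c h = (ρ_m − ρ_c) r → ρ_c (h + r) = ρ_m r → ρ_c = ρ_m r / (h + r).
ρ_c = 3.258 × 18.9 km / (4.08 km + 18.9 km) = 2.68 g cm⁻³.

2.68 g cm⁻³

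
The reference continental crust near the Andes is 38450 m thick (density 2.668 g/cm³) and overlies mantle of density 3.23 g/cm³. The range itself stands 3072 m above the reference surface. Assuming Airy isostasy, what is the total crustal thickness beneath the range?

Root depth r = h ρ_c / (ρ_m − ρ_c) = 3072 m × 2.668 / 0.562 = 14580 m.
Total thickness = T + h + r = 38450 m + 3072 m + 14580 m = 56100 m.

56100 m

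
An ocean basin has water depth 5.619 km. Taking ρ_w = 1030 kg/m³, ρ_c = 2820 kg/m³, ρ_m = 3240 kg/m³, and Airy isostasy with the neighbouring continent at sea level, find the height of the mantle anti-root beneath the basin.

23.9 km

By Archimedes' principle applied to the lithosphere: replacing crust with seawater at the top is compensated by replacing crust with mantle at the base: d (ρ_c − ρ_w) = a (ρ_m − ρ_c).
a = d (ρ_c − ρ_w)/(ρ_m − ρ_c) = 5.619 km × 1790/420 = 23.9 km.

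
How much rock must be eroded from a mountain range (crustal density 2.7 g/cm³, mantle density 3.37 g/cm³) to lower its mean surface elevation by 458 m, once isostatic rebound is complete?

Net drop Δ = e − u = e − e ρ_c/ρ_m = e (ρ_m − ρ_c)/ρ_m.
e = Δ ρ_m/(ρ_m − ρ_c) = 458 m × 3.37/0.67 = 2300 m.

2300 m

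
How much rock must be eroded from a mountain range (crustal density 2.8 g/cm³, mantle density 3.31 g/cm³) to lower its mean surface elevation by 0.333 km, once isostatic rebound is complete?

Net drop Δ = e − u = e − e ρ_c/ρ_m = e (ρ_m − ρ_c)/ρ_m.
e = Δ ρ_m/(ρ_m − ρ_c) = 0.333 km × 3.31/0.51 = 2.16 km.

2.16 km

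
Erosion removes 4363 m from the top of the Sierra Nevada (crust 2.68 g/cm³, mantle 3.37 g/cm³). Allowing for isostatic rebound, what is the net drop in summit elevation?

893 m

Rebound u = e ρ_c/ρ_m = 4363 m × 2.68/3.37 = 3470 m.
Net surface drop = e − u = 4363 m − 3470 m = e (ρ_m − ρ_c)/ρ_m = 893 m.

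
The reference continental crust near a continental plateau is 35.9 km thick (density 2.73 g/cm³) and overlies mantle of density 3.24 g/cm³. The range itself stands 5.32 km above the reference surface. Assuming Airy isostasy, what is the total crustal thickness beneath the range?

Root depth r = h ρ_c / (ρ_m − ρ_c) = 5.32 km × 2.73 / 0.51 = 28.48 km.
Total thickness = T + h + r = 35.9 km + 5.32 km + 28.48 km = 69.7 km.

69.7 km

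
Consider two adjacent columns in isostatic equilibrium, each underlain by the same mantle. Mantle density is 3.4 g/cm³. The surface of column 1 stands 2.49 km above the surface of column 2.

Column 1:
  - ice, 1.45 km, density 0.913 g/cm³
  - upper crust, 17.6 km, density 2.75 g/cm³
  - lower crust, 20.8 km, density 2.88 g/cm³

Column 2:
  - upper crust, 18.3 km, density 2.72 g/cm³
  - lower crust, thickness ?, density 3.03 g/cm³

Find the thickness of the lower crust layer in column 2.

Take the compensation level at the base of the deeper column (depth z_c below the surface of column 1) and equate Σ ρ_i t_i down to z_c; mantle fills any gap and the z_c terms cancel.
Column 1: 1.45×0.913 + 17.6×2.75 + 20.8×2.88 + (z_c − 39.85)×3.4
Column 2: 2.49×0 + 18.3×2.72 + x×3.03 + (z_c − 2.49 − 18.3 − x)×3.4
The z_c×3.4 term appears on both sides and cancels. Collect the known terms of each column as K = Σ(ρt)_known − 3.4 × (depth of known layers): K_1 = 109.62785 − 3.4×39.85 = −25.86215; K_2 = 49.776 − 3.4×(2.49 + 18.3) = −20.91.
Balance: K_1 = K_2 − x×(3.4 − 3.03), so x = (K_2 − K_1)/(3.4 − 3.03) = 4.95215/0.37 = 13.4 km.

13.4 km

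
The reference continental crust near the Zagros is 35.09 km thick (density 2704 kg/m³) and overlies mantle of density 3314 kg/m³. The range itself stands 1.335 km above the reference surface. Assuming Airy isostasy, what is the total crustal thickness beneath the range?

Root depth r = h ρ_c / (ρ_m − ρ_c) = 1.335 km × 2704 / 610 = 5.918 km.
Total thickness = T + h + r = 35.09 km + 1.335 km + 5.918 km = 42.3 km.

42.3 km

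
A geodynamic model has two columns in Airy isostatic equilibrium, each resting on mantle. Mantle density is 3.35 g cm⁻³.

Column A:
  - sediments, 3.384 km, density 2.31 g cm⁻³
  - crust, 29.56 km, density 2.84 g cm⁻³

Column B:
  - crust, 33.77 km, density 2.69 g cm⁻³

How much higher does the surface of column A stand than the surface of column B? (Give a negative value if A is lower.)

For any compensation level in the mantle, the mantle terms cancel and isostasy reduces to e = (Σt_A − Σt_B) − (Σ(ρt)_A − Σ(ρt)_B) / ρ_m.
Σt_A = 32.944 km; Σt_B = 33.77 km; Σ(ρt)_A = 91.76744; Σ(ρt)_B = 90.8413 (in km·g cm⁻³).
e = (32.944 − 33.77) − (91.76744 − 90.8413) / 3.35 = −1.1 km.

−1.1 km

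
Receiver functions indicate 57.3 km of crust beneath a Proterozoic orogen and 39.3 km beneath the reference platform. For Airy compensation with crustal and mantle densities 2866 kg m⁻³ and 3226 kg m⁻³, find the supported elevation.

2.01 km

Excess crust Δ = 57.3 km − 39.3 km = 18 km, split between elevation h and root r with h + r = Δ.
Airy balance ρ_c h = (ρ_m − ρ_c) r gives r = h ρ_c/(ρ_m − ρ_c), so h (1 + ρ_c/(ρ_m − ρ_c)) = Δ, i.e. h = Δ (ρ_m − ρ_c)/ρ_m.
h = 18 km × 360/3226 = 2.01 km.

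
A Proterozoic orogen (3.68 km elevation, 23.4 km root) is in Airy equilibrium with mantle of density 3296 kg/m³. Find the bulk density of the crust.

ρ_c h = (ρ_m − ρ_c) r → ρ_c (h + r) = ρ_m r → ρ_c = ρ_m r / (h + r).
ρ_c = 3296 × 23.4 km / (3.68 km + 23.4 km) = 2850 kg/m³.

2850 kg/m³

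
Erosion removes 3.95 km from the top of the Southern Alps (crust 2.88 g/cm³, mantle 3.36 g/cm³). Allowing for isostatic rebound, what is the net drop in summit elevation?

0.564 km

Rebound u = e ρ_c/ρ_m = 3.95 km × 2.88/3.36 = 3.386 km.
Net surface drop = e − u = 3.95 km − 3.386 km = e (ρ_m − ρ_c)/ρ_m = 0.564 km.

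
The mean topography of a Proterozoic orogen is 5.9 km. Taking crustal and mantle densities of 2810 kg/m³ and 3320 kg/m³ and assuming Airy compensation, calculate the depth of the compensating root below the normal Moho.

By Archimedes' principle applied to the lithosphere: the weight of the topography is balanced by the buoyancy of the root, ρ_c h = (ρ_m − ρ_c) r.
r = h · ρ_c / (ρ_m − ρ_c) = 5.9 km × 2810 / (3320 − 2810) = 32.5 km.

32.5 km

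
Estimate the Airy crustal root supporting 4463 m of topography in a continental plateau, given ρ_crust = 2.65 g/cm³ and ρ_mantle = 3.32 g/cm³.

Isostatic balance requires: the weight of the topography is balanced by the buoyancy of the root, ρ_c h = (ρ_m − ρ_c) r.
r = h · ρ_c / (ρ_m − ρ_c) = 4463 m × 2.65 / (3.32 − 2.65) = 17700 m.

17700 m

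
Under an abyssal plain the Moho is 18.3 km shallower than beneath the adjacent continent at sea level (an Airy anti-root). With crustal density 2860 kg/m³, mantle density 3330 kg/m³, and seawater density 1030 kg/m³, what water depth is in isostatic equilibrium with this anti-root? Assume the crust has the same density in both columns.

Replacing a thickness d of crust by seawater at the top must be balanced by replacing crust with mantle at the base: d (ρ_c − ρ_w) = a (ρ_m − ρ_c).
d = a (ρ_m − ρ_c)/(ρ_c − ρ_w) = 18.3 km × 470/1830 = 4.7 km.

4.7 km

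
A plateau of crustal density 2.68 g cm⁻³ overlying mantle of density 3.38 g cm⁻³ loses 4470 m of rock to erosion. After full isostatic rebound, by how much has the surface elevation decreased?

Rebound u = e ρ_c/ρ_m = 4470 m × 2.68/3.38 = 3544 m.
Net surface drop = e − u = 4470 m − 3544 m = e (ρ_m − ρ_c)/ρ_m = 926 m.

926 m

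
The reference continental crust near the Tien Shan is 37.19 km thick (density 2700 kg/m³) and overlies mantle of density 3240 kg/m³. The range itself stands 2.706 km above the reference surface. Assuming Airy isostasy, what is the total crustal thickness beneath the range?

53.4 km

Root depth r = h ρ_c / (ρ_m − ρ_c) = 2.706 km × 2700 / 540 = 13.53 km.
Total thickness = T + h + r = 37.19 km + 2.706 km + 13.53 km = 53.4 km.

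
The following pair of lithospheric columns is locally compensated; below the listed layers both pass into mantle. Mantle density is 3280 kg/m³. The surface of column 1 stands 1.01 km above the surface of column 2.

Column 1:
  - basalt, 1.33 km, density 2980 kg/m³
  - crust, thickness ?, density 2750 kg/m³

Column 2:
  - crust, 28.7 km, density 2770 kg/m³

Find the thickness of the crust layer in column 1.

Take the compensation level at the base of the deeper column (depth z_c below the surface of column 1) and equate Σ ρ_i t_i down to z_c; mantle fills any gap and the z_c terms cancel.
Column 1: 1.33×2980 + x×2750 + (z_c − 1.33 − x)×3280
Column 2: 1.01×0 + 28.7×2770 + (z_c − 1.01 − 28.7)×3280
The z_c×3280 term appears on both sides and cancels. Collect the known terms of each column as K = Σ(ρt)_known − 3280 × (depth of known layers): K_1 = 3963.4 − 3280×1.33 = −399; K_2 = 79499 − 3280×(1.01 + 28.7) = −17949.8.
Balance: K_1 − x×(3280 − 2750) = K_2, so x = (K_1 − K_2)/(3280 − 2750) = 17550.8/530 = 33.1 km.

33.1 km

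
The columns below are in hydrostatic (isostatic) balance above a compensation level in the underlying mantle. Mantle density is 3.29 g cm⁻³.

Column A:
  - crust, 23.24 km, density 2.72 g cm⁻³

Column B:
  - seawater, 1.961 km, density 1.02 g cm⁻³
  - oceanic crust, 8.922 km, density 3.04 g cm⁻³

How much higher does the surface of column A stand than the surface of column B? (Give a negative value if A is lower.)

For any compensation level in the mantle, the mantle terms cancel and isostasy reduces to e = (Σt_A − Σt_B) − (Σ(ρt)_A − Σ(ρt)_B) / ρ_m.
Σt_A = 23.24 km; Σt_B = 10.883 km; Σ(ρt)_A = 63.2128; Σ(ρt)_B = 29.1231 (in km·g cm⁻³).
e = (23.24 − 10.883) − (63.2128 − 29.1231) / 3.29 = 2 km.

2 km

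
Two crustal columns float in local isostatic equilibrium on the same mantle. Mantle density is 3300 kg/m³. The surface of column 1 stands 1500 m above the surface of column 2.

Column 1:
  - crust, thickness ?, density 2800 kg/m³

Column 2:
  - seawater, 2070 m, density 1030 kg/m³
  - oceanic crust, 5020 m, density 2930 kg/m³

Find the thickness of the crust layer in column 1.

Take the compensation level at the base of the deeper column (depth z_c below the surface of column 1) and equate Σ ρ_i t_i down to z_c; mantle fills any gap and the z_c terms cancel.
Column 1: x×2800 + (z_c − 0 − x)×3300
Column 2: 1500×0 + 2070×1030 + 5020×2930 + (z_c − 1500 − 7090)×3300
The z_c×3300 term appears on both sides and cancels. Collect the known terms of each column as K = Σ(ρt)_known − 3300 × (depth of known layers): K_1 = 0 − 3300×0 = 0; K_2 = 16840700 − 3300×(1500 + 7090) = −11506300.
Balance: K_1 − x×(3300 − 2800) = K_2, so x = (K_1 − K_2)/(3300 − 2800) = 11506300/500 = 23000 m.

23000 m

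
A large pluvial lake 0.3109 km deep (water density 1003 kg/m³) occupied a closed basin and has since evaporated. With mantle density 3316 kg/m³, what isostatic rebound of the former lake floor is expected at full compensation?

u = d ρ_w/ρ_m = 0.3109 km × 1003/3316 = 0.094 km.

0.094 km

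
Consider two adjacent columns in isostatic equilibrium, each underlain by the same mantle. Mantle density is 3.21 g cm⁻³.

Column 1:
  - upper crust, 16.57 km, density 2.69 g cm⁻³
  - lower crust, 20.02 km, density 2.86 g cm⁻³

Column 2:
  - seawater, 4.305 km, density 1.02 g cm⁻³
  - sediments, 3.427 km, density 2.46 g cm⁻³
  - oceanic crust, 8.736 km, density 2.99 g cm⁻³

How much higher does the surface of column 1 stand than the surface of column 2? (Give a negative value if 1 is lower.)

For any compensation level in the mantle, the mantle terms cancel and isostasy reduces to e = (Σt_1 − Σt_2) − (Σ(ρt)_1 − Σ(ρt)_2) / ρ_m.
Σt_1 = 36.59 km; Σt_2 = 16.468 km; Σ(ρt)_1 = 101.8305; Σ(ρt)_2 = 38.94216 (in km·g cm⁻³).
e = (36.59 − 16.468) − (101.8305 − 38.94216) / 3.21 = 0.531 km.

0.531 km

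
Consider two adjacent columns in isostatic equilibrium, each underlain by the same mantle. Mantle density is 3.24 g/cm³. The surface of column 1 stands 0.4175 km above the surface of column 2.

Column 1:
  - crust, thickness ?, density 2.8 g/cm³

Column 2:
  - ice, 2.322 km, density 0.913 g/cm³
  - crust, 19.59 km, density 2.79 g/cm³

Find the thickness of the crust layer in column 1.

35.4 km

Take the compensation level at the base of the deeper column (depth z_c below the surface of column 1) and equate Σ ρ_i t_i down to z_c; mantle fills any gap and the z_c terms cancel.
Column 1: x×2.8 + (z_c − 0 − x)×3.24
Column 2: 0.4175×0 + 2.322×0.913 + 19.59×2.79 + (z_c − 0.4175 − 21.912)×3.24
The z_c×3.24 term appears on both sides and cancels. Collect the known terms of each column as K = Σ(ρt)_known − 3.24 × (depth of known layers): K_1 = 0 − 3.24×0 = 0; K_2 = 56.776086 − 3.24×(0.4175 + 21.912) = −15.571494.
Balance: K_1 − x×(3.24 − 2.8) = K_2, so x = (K_1 − K_2)/(3.24 − 2.8) = 15.5715/0.44 = 35.4 km.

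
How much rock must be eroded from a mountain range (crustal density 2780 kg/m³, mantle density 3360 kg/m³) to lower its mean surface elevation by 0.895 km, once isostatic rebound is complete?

5.18 km

Net drop Δ = e − u = e − e ρ_c/ρ_m = e (ρ_m − ρ_c)/ρ_m.
e = Δ ρ_m/(ρ_m − ρ_c) = 0.895 km × 3360/580 = 5.18 km.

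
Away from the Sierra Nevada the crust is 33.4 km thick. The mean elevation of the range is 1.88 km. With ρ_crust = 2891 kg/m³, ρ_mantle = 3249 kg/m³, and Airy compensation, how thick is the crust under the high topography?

50.5 km

Root depth r = h ρ_c / (ρ_m − ρ_c) = 1.88 km × 2891 / 358 = 15.18 km.
Total thickness = T + h + r = 33.4 km + 1.88 km + 15.18 km = 50.5 km.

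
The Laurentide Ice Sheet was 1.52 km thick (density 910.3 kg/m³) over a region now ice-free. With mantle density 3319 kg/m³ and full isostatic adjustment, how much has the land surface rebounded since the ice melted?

0.417 km

Removing the load lets mantle flow back in; uplift u satisfies ρ_ice t = ρ_m u.
u = t ρ_ice/ρ_m = 1.52 km × 910.3/3319 = 0.417 km.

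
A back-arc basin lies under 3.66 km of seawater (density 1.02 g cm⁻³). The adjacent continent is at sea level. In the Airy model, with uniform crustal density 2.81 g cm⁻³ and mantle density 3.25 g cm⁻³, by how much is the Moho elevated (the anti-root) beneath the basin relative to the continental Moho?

14.9 km

Balancing pressure at the compensation depth: replacing crust with seawater at the top is compensated by replacing crust with mantle at the base: d (ρ_c − ρ_w) = a (ρ_m − ρ_c).
a = d (ρ_c − ρ_w)/(ρ_m − ρ_c) = 3.66 km × 1.79/0.44 = 14.9 km.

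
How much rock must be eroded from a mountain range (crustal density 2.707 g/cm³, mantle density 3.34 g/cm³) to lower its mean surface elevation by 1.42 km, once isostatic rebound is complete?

Net drop Δ = e − u = e − e ρ_c/ρ_m = e (ρ_m − ρ_c)/ρ_m.
e = Δ ρ_m/(ρ_m − ρ_c) = 1.42 km × 3.34/0.633 = 7.49 km.

7.49 km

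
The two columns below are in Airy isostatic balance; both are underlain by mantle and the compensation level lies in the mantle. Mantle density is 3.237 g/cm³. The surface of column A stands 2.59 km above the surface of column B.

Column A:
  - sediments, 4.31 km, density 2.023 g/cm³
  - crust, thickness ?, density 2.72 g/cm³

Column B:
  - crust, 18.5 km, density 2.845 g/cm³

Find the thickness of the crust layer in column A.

Take the compensation level at the base of the deeper column (depth z_c below the surface of column A) and equate Σ ρ_i t_i down to z_c; mantle fills any gap and the z_c terms cancel.
Column A: 4.31×2.023 + x×2.72 + (z_c − 4.31 − x)×3.237
Column B: 2.59×0 + 18.5×2.845 + (z_c − 2.59 − 18.5)×3.237
The z_c×3.237 term appears on both sides and cancels. Collect the known terms of each column as K = Σ(ρt)_known − 3.237 × (depth of known layers): K_A = 8.71913 − 3.237×4.31 = −5.23234; K_B = 52.6325 − 3.237×(2.59 + 18.5) = −15.63583.
Balance: K_A − x×(3.237 − 2.72) = K_B, so x = (K_A − K_B)/(3.237 − 2.72) = 10.4035/0.517 = 20.1 km.

20.1 km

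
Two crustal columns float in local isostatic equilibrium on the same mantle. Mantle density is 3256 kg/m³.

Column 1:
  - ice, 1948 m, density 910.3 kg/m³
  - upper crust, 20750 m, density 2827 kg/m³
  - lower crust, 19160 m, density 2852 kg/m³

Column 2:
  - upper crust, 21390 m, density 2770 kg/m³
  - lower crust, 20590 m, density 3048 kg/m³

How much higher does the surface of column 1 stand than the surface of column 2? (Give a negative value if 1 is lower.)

For any compensation level in the mantle, the mantle terms cancel and isostasy reduces to e = (Σt_1 − Σt_2) − (Σ(ρt)_1 − Σ(ρt)_2) / ρ_m.
Σt_1 = 41858 m; Σt_2 = 41980 m; Σ(ρt)_1 = 115077834; Σ(ρt)_2 = 122008620 (in m·kg/m³).
e = (41858 − 41980) − (115077834 − 122008620) / 3256 = 2010 m.

2010 m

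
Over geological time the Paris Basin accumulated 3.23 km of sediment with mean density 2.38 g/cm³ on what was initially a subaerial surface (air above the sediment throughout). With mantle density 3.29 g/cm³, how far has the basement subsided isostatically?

Subaerial load: s = t ρ_sed / ρ_m = 3.23 km × 2.38/3.29 = 2.34 km.

2.34 km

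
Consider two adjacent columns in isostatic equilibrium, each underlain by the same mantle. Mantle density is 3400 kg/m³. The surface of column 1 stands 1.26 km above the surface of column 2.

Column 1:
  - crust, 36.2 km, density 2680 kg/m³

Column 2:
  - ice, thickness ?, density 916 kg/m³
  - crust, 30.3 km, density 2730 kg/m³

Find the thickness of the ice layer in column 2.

Take the compensation level at the base of the deeper column (depth z_c below the surface of column 1) and equate Σ ρ_i t_i down to z_c; mantle fills any gap and the z_c terms cancel.
Column 1: 36.2×2680 + (z_c − 36.2)×3400
Column 2: 1.26×0 + x×916 + 30.3×2730 + (z_c − 1.26 − 30.3 − x)×3400
The z_c×3400 term appears on both sides and cancels. Collect the known terms of each column as K = Σ(ρt)_known − 3400 × (depth of known layers): K_1 = 97016 − 3400×36.2 = −26064; K_2 = 82719 − 3400×(1.26 + 30.3) = −24585.
Balance: K_1 = K_2 − x×(3400 − 916), so x = (K_2 − K_1)/(3400 − 916) = 1479/2484 = 0.595 km.

0.595 km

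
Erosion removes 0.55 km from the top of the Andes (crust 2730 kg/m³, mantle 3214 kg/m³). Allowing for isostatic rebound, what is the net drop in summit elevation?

0.0828 km

Rebound u = e ρ_c/ρ_m = 0.55 km × 2730/3214 = 0.4672 km.
Net surface drop = e − u = 0.55 km − 0.4672 km = e (ρ_m − ρ_c)/ρ_m = 0.0828 km.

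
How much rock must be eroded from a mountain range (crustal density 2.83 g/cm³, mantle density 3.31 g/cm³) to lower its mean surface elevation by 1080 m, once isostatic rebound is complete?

Net drop Δ = e − u = e − e ρ_c/ρ_m = e (ρ_m − ρ_c)/ρ_m.
e = Δ ρ_m/(ρ_m − ρ_c) = 1080 m × 3.31/0.48 = 7450 m.

7450 m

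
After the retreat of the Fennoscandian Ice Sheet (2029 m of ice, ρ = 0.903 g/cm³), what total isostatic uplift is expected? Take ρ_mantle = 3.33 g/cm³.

Removing the load lets mantle flow back in; uplift u satisfies ρ_ice t = ρ_m u.
u = t ρ_ice/ρ_m = 2029 m × 0.903/3.33 = 550 m.

550 m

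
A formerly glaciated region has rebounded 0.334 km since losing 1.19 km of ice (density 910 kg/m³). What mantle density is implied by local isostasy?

3240 kg/m³

ρ_m = ρ_ice t / u = 910 × 1.19 km/0.334 km = 3240 kg/m³.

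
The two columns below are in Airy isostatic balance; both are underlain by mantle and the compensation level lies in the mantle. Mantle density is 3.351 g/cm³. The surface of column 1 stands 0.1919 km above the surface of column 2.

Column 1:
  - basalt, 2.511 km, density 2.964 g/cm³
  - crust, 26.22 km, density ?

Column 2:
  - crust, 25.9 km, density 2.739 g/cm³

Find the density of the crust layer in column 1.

Take the compensation level at the base of the deeper column (depth z_c below the surface of column 1) and equate Σ ρ_i t_i down to z_c; mantle fills any gap and the z_c terms cancel.
Column 1: 2.511×2.964 + 26.22×ρ + (z_c − 28.731)×3.351
Column 2: 0.1919×0 + 25.9×2.739 + (z_c − 0.1919 − 25.9)×3.351
The z_c×3.351 term appears on both sides and cancels. Collect the known terms of each column as K = Σ(ρt)_known − 3.351 × (depth of known layers): K_1 = 7.442604 − 3.351×28.731 = −88.834977; K_2 = 70.9401 − 3.351×(0.1919 + 25.9) = −16.4938569.
Balance: K_1 + 26.22×ρ = K_2, so ρ = (K_2 − K_1)/26.22 = 72.3411/26.22 = 2.76 g/cm³.

2.76 g/cm³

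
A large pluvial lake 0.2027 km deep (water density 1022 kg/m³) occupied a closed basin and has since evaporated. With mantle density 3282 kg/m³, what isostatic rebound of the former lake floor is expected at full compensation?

u = d ρ_w/ρ_m = 0.2027 km × 1022/3282 = 0.0631 km.

0.0631 km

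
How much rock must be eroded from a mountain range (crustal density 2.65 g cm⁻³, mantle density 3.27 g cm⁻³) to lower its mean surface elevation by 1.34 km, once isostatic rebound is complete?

7.07 km

Net drop Δ = e − u = e − e ρ_c/ρ_m = e (ρ_m − ρ_c)/ρ_m.
e = Δ ρ_m/(ρ_m − ρ_c) = 1.34 km × 3.27/0.62 = 7.07 km.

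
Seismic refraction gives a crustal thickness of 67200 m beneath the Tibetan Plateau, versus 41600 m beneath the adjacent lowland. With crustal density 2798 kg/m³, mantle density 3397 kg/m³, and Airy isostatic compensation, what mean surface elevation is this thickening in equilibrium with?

4510 m

Excess crust Δ = 67200 m − 41600 m = 25600 m, split between elevation h and root r with h + r = Δ.
Airy balance ρ_c h = (ρ_m − ρ_c) r gives r = h ρ_c/(ρ_m − ρ_c), so h (1 + ρ_c/(ρ_m − ρ_c)) = Δ, i.e. h = Δ (ρ_m − ρ_c)/ρ_m.
h = 25600 m × 599/3397 = 4510 m.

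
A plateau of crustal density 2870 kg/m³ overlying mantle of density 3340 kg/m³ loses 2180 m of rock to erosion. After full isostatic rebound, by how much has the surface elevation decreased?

307 m

Rebound u = e ρ_c/ρ_m = 2180 m × 2870/3340 = 1873 m.
Net surface drop = e − u = 2180 m − 1873 m = e (ρ_m − ρ_c)/ρ_m = 307 m.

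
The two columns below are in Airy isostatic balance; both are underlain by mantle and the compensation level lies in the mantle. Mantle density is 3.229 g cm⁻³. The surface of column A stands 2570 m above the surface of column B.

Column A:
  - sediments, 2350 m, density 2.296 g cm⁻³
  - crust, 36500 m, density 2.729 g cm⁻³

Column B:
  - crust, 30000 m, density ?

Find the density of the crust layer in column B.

Take the compensation level at the base of the deeper column (depth z_c below the surface of column A) and equate Σ ρ_i t_i down to z_c; mantle fills any gap and the z_c terms cancel.
Column A: 2350×2.296 + 36500×2.729 + (z_c − 38850)×3.229
Column B: 2570×0 + 30000×ρ + (z_c − 2570 − 30000)×3.229
The z_c×3.229 term appears on both sides and cancels. Collect the known terms of each column as K = Σ(ρt)_known − 3.229 × (depth of known layers): K_A = 105004.1 − 3.229×38850 = −20442.55; K_B = 0 − 3.229×(2570 + 30000) = −105168.53.
Balance: K_A = K_B + 30000×ρ, so ρ = (K_A − K_B)/30000 = 84726/30000 = 2.82 g cm⁻³.

2.82 g cm⁻³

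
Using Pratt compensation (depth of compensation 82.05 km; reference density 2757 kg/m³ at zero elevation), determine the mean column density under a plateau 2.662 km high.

Pratt balance: ρ_ref D = ρ (D + h).
ρ = ρ_ref D/(D + h) = 2757 × 82.05 km/(82.05 km + 2.662 km) = 2670 kg/m³.

2670 kg/m³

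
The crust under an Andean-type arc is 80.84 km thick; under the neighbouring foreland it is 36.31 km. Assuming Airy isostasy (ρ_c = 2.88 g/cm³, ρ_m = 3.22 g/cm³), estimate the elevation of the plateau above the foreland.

Excess crust Δ = 80.84 km − 36.31 km = 44.53 km, split between elevation h and root r with h + r = Δ.
Airy balance ρ_c h = (ρ_m − ρ_c) r gives r = h ρ_c/(ρ_m − ρ_c), so h (1 + ρ_c/(ρ_m − ρ_c)) = Δ, i.e. h = Δ (ρ_m − ρ_c)/ρ_m.
h = 44.53 km × 0.34/3.22 = 4.7 km.

4.7 km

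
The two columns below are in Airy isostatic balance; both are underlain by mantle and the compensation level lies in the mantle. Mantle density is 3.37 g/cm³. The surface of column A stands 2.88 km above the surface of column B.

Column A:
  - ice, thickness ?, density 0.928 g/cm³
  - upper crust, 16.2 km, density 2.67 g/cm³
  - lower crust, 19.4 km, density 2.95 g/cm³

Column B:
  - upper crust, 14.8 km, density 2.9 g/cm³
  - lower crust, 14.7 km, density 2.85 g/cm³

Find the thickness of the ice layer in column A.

Take the compensation level at the base of the deeper column (depth z_c below the surface of column A) and equate Σ ρ_i t_i down to z_c; mantle fills any gap and the z_c terms cancel.
Column A: x×0.928 + 16.2×2.67 + 19.4×2.95 + (z_c − 35.6 − x)×3.37
Column B: 2.88×0 + 14.8×2.9 + 14.7×2.85 + (z_c − 2.88 − 29.5)×3.37
The z_c×3.37 term appears on both sides and cancels. Collect the known terms of each column as K = Σ(ρt)_known − 3.37 × (depth of known layers): K_A = 100.484 − 3.37×35.6 = −19.488; K_B = 84.815 − 3.37×(2.88 + 29.5) = −24.3056.
Balance: K_A − x×(3.37 − 0.928) = K_B, so x = (K_A − K_B)/(3.37 − 0.928) = 4.8176/2.442 = 1.97 km.

1.97 km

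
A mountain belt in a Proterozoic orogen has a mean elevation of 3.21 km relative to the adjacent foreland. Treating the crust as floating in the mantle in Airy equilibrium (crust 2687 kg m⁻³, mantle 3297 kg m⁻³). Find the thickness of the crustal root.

14.1 km

Isostatic balance requires: the weight of the topography is balanced by the buoyancy of the root, ρ_c h = (ρ_m − ρ_c) r.
r = h · ρ_c / (ρ_m − ρ_c) = 3.21 km × 2687 / (3297 − 2687) = 14.1 km.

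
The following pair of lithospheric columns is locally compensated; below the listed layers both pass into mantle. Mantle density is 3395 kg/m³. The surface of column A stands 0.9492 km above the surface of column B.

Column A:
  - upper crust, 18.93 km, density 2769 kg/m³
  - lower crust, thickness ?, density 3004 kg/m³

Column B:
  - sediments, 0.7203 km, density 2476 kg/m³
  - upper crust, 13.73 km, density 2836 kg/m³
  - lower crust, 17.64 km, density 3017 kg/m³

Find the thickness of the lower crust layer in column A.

16.3 km

Take the compensation level at the base of the deeper column (depth z_c below the surface of column A) and equate Σ ρ_i t_i down to z_c; mantle fills any gap and the z_c terms cancel.
Column A: 18.93×2769 + x×3004 + (z_c − 18.93 − x)×3395
Column B: 0.9492×0 + 0.7203×2476 + 13.73×2836 + 17.64×3017 + (z_c − 0.9492 − 32.0903)×3395
The z_c×3395 term appears on both sides and cancels. Collect the known terms of each column as K = Σ(ρt)_known − 3395 × (depth of known layers): K_A = 52417.17 − 3395×18.93 = −11850.18; K_B = 93941.6228 − 3395×(0.9492 + 32.0903) = −18227.4797.
Balance: K_A − x×(3395 − 3004) = K_B, so x = (K_A − K_B)/(3395 − 3004) = 6377.3/391 = 16.3 km.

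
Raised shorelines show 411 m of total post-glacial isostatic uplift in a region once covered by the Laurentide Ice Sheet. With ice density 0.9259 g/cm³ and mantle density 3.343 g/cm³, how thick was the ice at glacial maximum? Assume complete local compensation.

1480 m

u = t ρ_ice/ρ_m → t = u ρ_m/ρ_ice = 411 m × 3.343/0.9259 = 1480 m.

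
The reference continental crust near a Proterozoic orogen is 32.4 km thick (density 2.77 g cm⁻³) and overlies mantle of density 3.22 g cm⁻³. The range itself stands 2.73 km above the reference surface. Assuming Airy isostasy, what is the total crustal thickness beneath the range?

Root depth r = h ρ_c / (ρ_m − ρ_c) = 2.73 km × 2.77 / 0.45 = 16.8 km.
Total thickness = T + h + r = 32.4 km + 2.73 km + 16.8 km = 51.9 km.

51.9 km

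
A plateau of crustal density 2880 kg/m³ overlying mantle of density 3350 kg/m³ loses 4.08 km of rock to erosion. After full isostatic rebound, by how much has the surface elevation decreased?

0.572 km

Rebound u = e ρ_c/ρ_m = 4.08 km × 2880/3350 = 3.508 km.
Net surface drop = e − u = 4.08 km − 3.508 km = e (ρ_m − ρ_c)/ρ_m = 0.572 km.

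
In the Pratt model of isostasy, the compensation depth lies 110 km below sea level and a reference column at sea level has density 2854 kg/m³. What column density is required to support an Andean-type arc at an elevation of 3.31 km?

Pratt balance: ρ_ref D = ρ (D + h).
ρ = ρ_ref D/(D + h) = 2854 × 110 km/(110 km + 3.31 km) = 2770 kg/m³.

2770 kg/m³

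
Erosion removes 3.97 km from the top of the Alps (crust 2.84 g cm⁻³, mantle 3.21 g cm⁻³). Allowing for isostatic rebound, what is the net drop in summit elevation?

0.458 km

Rebound u = e ρ_c/ρ_m = 3.97 km × 2.84/3.21 = 3.512 km.
Net surface drop = e − u = 3.97 km − 3.512 km = e (ρ_m − ρ_c)/ρ_m = 0.458 km.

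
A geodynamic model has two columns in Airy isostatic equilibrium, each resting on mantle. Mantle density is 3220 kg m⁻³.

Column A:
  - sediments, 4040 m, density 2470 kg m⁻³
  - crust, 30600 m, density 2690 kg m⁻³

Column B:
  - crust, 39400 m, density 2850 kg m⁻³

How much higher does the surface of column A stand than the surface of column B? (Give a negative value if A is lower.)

1450 m

For any compensation level in the mantle, the mantle terms cancel and isostasy reduces to e = (Σt_A − Σt_B) − (Σ(ρt)_A − Σ(ρt)_B) / ρ_m.
Σt_A = 34640 m; Σt_B = 39400 m; Σ(ρt)_A = 92292800; Σ(ρt)_B = 112290000 (in m·kg m⁻³).
e = (34640 − 39400) − (92292800 − 112290000) / 3220 = 1450 m.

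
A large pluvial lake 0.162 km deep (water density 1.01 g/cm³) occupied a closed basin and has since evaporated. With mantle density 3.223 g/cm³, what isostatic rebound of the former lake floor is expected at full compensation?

0.0508 km

u = d ρ_w/ρ_m = 0.162 km × 1.01/3.223 = 0.0508 km.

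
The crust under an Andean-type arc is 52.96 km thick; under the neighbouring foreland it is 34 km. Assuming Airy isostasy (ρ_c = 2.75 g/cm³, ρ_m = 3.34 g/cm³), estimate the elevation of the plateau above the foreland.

3.35 km

Excess crust Δ = 52.96 km − 34 km = 18.96 km, split between elevation h and root r with h + r = Δ.
Airy balance ρ_c h = (ρ_m − ρ_c) r gives r = h ρ_c/(ρ_m − ρ_c), so h (1 + ρ_c/(ρ_m − ρ_c)) = Δ, i.e. h = Δ (ρ_m − ρ_c)/ρ_m.
h = 18.96 km × 0.59/3.34 = 3.35 km.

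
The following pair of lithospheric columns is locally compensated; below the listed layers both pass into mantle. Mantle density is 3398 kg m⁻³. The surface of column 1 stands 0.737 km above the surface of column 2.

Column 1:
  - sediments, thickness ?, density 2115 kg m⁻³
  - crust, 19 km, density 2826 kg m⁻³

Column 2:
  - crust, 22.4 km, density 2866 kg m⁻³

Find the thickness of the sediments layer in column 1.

2.77 km

Take the compensation level at the base of the deeper column (depth z_c below the surface of column 1) and equate Σ ρ_i t_i down to z_c; mantle fills any gap and the z_c terms cancel.
Column 1: x×2115 + 19×2826 + (z_c − 19 − x)×3398
Column 2: 0.737×0 + 22.4×2866 + (z_c − 0.737 − 22.4)×3398
The z_c×3398 term appears on both sides and cancels. Collect the known terms of each column as K = Σ(ρt)_known − 3398 × (depth of known layers): K_1 = 53694 − 3398×19 = −10868; K_2 = 64198.4 − 3398×(0.737 + 22.4) = −14421.126.
Balance: K_1 − x×(3398 − 2115) = K_2, so x = (K_1 − K_2)/(3398 − 2115) = 3553.13/1283 = 2.77 km.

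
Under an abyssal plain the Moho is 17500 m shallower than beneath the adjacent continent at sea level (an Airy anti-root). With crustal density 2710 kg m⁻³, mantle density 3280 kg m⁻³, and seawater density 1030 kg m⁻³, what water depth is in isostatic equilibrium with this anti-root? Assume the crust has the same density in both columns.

5940 m

Replacing a thickness d of crust by seawater at the top must be balanced by replacing crust with mantle at the base: d (ρ_c − ρ_w) = a (ρ_m − ρ_c).
d = a (ρ_m − ρ_c)/(ρ_c − ρ_w) = 17500 m × 570/1680 = 5940 m.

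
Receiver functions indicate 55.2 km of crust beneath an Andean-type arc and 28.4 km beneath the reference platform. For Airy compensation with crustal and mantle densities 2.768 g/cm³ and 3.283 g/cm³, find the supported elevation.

Excess crust Δ = 55.2 km − 28.4 km = 26.8 km, split between elevation h and root r with h + r = Δ.
Airy balance ρ_c h = (ρ_m − ρ_c) r gives r = h ρ_c/(ρ_m − ρ_c), so h (1 + ρ_c/(ρ_m − ρ_c)) = Δ, i.e. h = Δ (ρ_m − ρ_c)/ρ_m.
h = 26.8 km × 0.515/3.283 = 4.2 km.

4.2 km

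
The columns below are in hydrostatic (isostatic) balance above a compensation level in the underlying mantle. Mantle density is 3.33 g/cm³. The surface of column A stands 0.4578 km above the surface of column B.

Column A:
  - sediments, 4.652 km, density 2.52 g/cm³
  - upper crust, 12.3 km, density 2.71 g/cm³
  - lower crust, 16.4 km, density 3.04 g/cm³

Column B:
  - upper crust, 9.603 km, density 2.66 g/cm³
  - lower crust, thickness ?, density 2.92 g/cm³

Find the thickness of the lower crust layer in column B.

20 km

Take the compensation level at the base of the deeper column (depth z_c below the surface of column A) and equate Σ ρ_i t_i down to z_c; mantle fills any gap and the z_c terms cancel.
Column A: 4.652×2.52 + 12.3×2.71 + 16.4×3.04 + (z_c − 33.352)×3.33
Column B: 0.4578×0 + 9.603×2.66 + x×2.92 + (z_c − 0.4578 − 9.603 − x)×3.33
The z_c×3.33 term appears on both sides and cancels. Collect the known terms of each column as K = Σ(ρt)_known − 3.33 × (depth of known layers): K_A = 94.91204 − 3.33×33.352 = −16.15012; K_B = 25.54398 − 3.33×(0.4578 + 9.603) = −7.958484.
Balance: K_A = K_B − x×(3.33 − 2.92), so x = (K_B − K_A)/(3.33 − 2.92) = 8.19164/0.41 = 20 km.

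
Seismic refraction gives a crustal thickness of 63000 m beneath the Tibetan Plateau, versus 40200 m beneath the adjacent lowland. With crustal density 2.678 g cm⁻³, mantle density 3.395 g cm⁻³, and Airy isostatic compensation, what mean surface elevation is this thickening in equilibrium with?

4820 m

Excess crust Δ = 63000 m − 40200 m = 22800 m, split between elevation h and root r with h + r = Δ.
Airy balance ρ_c h = (ρ_m − ρ_c) r gives r = h ρ_c/(ρ_m − ρ_c), so h (1 + ρ_c/(ρ_m − ρ_c)) = Δ, i.e. h = Δ (ρ_m − ρ_c)/ρ_m.
h = 22800 m × 0.717/3.395 = 4820 m.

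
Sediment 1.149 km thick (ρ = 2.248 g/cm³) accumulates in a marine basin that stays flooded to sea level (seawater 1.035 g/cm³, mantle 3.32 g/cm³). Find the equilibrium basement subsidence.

Submarine loading: the sediment displaces seawater, and the subsidence is in turn flooded, so s (ρ_m − ρ_w) = t (ρ_sed − ρ_w).
s = 1.149 km × (2.248 − 1.035) / (3.32 − 1.035) = 0.61 km.

0.61 km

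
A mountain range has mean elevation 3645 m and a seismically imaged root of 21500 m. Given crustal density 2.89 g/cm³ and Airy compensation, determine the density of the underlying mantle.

3.38 g/cm³

Airy balance: ρ_c h = (ρ_m − ρ_c) r → ρ_m = ρ_c (1 + h/r).
ρ_m = 2.89 × (1 + 3645 m/21500 m) = 3.38 g/cm³.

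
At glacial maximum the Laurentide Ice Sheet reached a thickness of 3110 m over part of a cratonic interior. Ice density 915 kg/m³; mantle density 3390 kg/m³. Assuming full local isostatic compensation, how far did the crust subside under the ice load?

839 m

Balancing pressure at the compensation depth: the ice load ρ_ice t is balanced by mantle displaced below, ρ_m s.
s = t ρ_ice / ρ_m = 3110 m × 915/3390 = 839 m.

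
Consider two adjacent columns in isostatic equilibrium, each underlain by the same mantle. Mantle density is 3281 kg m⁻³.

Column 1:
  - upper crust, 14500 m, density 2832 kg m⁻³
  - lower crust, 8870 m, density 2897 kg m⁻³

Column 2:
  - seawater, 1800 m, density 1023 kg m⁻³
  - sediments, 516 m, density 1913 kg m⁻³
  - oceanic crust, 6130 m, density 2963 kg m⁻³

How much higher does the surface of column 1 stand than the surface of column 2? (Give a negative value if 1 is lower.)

974 m

For any compensation level in the mantle, the mantle terms cancel and isostasy reduces to e = (Σt_1 − Σt_2) − (Σ(ρt)_1 − Σ(ρt)_2) / ρ_m.
Σt_1 = 23370 m; Σt_2 = 8446 m; Σ(ρt)_1 = 66760390; Σ(ρt)_2 = 20991698 (in m·kg m⁻³).
e = (23370 − 8446) − (66760390 − 20991698) / 3281 = 974 m.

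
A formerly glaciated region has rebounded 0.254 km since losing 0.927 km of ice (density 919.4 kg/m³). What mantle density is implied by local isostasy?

3360 kg/m³

ρ_m = ρ_ice t / u = 919.4 × 0.927 km/0.254 km = 3360 kg/m³.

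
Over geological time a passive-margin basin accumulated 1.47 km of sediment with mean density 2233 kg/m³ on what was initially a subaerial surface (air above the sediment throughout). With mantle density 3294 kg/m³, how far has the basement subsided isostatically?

Subaerial load: s = t ρ_sed / ρ_m = 1.47 km × 2233/3294 = 0.997 km.

0.997 km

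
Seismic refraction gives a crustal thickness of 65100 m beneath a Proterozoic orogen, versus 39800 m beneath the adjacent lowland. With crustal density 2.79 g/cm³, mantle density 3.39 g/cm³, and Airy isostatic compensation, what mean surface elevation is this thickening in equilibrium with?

Excess crust Δ = 65100 m − 39800 m = 25300 m, split between elevation h and root r with h + r = Δ.
Airy balance ρ_c h = (ρ_m − ρ_c) r gives r = h ρ_c/(ρ_m − ρ_c), so h (1 + ρ_c/(ρ_m − ρ_c)) = Δ, i.e. h = Δ (ρ_m − ρ_c)/ρ_m.
h = 25300 m × 0.6/3.39 = 4480 m.

4480 m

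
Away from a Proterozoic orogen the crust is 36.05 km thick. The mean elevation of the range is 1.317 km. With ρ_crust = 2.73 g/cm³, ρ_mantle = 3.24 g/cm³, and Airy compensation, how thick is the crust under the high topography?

44.4 km

Root depth r = h ρ_c / (ρ_m − ρ_c) = 1.317 km × 2.73 / 0.51 = 7.05 km.
Total thickness = T + h + r = 36.05 km + 1.317 km + 7.05 km = 44.4 km.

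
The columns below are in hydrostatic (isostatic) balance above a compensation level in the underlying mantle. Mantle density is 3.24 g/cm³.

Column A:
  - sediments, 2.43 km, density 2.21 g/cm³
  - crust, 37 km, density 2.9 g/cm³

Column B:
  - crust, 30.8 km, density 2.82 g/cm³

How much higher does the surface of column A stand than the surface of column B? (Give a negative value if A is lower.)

0.663 km

For any compensation level in the mantle, the mantle terms cancel and isostasy reduces to e = (Σt_A − Σt_B) − (Σ(ρt)_A − Σ(ρt)_B) / ρ_m.
Σt_A = 39.43 km; Σt_B = 30.8 km; Σ(ρt)_A = 112.6703; Σ(ρt)_B = 86.856 (in km·g/cm³).
e = (39.43 − 30.8) − (112.6703 − 86.856) / 3.24 = 0.663 km.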